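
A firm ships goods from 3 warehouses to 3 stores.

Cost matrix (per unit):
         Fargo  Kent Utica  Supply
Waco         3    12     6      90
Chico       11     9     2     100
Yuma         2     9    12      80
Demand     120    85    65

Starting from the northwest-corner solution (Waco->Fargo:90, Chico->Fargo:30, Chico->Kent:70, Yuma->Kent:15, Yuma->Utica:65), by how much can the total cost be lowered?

920

Current plan cost = 90·3 + 30·11 + 70·9 + 15·9 + 65·12 = 2145.
Optimal plan:
  Waco to Fargo: 90 units
  Chico to Kent: 35 units
  Chico to Utica: 65 units
  Yuma to Fargo: 30 units
  Yuma to Kent: 50 units
Optimal cost = 1225.
Saving = 2145 − 1225 = 920.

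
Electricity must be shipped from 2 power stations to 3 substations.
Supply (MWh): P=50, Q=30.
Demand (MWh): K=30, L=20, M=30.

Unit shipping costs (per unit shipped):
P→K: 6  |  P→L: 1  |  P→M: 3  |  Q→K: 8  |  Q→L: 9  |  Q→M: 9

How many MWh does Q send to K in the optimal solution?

The minimum-cost plan:
  P to L: 20 × 1 = 20
  P to M: 30 × 3 = 90
  Q to K: 30 × 8 = 240
Total cost = 350.
So Q→K carries 30 MWh.

30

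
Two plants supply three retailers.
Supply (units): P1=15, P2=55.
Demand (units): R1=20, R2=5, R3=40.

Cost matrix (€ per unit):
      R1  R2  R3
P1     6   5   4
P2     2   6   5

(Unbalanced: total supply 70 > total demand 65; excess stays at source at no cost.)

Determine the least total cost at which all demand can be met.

An optimal shipping plan:
  P1 to R2: 5 × €5 = €25
  P1 to R3: 10 × €4 = €40
  P2 to R1: 20 × €2 = €40
  P2 to R3: 30 × €5 = €150
Total = 25 + 40 + 40 + 150 = €255.

255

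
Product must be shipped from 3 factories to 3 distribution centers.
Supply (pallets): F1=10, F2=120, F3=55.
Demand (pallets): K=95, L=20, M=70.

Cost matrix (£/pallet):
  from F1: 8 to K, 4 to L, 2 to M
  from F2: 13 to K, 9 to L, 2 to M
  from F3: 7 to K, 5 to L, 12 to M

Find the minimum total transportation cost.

1175

One minimum-cost allocation:
  F1 to L: 10 × £4 = £40
  F2 to K: 40 × £13 = £520
  F2 to L: 10 × £9 = £90
  F2 to M: 70 × £2 = £140
  F3 to K: 55 × £7 = £385
Total = 40 + 520 + 90 + 140 + 385 = £1175.
(Supply check: F1 ships 10; F2 ships 120; F3 ships 55.)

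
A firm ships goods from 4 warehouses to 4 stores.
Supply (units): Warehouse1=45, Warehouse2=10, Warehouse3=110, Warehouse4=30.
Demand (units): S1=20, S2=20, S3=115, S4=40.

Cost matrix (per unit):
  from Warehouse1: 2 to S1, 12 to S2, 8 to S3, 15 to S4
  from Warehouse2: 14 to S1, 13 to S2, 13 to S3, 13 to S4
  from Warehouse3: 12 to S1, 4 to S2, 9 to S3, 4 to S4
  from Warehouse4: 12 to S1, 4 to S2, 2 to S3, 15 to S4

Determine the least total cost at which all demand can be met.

1120

A cheapest plan:
  Warehouse1->S1: 20 × 2 = 40
  Warehouse1->S3: 25 × 8 = 200
  Warehouse2->S3: 10 × 13 = 130
  Warehouse3->S2: 20 × 4 = 80
  Warehouse3->S3: 50 × 9 = 450
  Warehouse3->S4: 40 × 4 = 160
  Warehouse4->S3: 30 × 2 = 60
Total = 40 + 200 + 130 + 80 + 450 + 160 + 60 = 1120.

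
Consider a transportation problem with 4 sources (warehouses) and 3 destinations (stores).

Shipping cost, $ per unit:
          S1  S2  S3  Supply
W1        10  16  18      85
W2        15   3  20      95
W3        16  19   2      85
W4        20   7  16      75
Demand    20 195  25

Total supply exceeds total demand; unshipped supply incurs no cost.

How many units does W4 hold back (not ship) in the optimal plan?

0

An optimal plan:
  W1–S1: 20 × $10 = $200
  W1–S2: 25 × $16 = $400
  W2–S2: 95 × $3 = $285
  W3–S3: 25 × $2 = $50
  W4–S2: 75 × $7 = $525
Total cost = $1460.
W4 ships 75 of its 75, leaving 0.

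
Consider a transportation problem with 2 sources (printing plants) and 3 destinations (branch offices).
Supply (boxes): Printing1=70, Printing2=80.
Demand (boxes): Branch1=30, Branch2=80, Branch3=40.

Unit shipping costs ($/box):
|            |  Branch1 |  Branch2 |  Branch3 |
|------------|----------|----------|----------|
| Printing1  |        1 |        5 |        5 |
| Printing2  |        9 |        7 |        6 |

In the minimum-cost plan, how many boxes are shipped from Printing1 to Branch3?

0

The minimum-cost plan:
  Printing1->Branch1: 30 × $1 = $30
  Printing1->Branch2: 40 × $5 = $200
  Printing2->Branch2: 40 × $7 = $280
  Printing2->Branch3: 40 × $6 = $240
Total cost = $750.
The route Printing1→Branch3 is not used.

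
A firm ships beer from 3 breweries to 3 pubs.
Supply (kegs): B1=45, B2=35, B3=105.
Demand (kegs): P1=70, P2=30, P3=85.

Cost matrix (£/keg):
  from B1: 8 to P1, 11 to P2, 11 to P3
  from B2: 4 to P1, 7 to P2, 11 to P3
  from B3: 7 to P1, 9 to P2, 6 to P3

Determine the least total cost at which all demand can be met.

An optimal shipping plan:
  B1->P1: 35 kegs
  B1->P2: 10 kegs
  B2->P1: 35 kegs
  B3->P2: 20 kegs
  B3->P3: 85 kegs
Total cost = £1220.
(Supply check: B1 ships 45; B2 ships 35; B3 ships 105.)

1220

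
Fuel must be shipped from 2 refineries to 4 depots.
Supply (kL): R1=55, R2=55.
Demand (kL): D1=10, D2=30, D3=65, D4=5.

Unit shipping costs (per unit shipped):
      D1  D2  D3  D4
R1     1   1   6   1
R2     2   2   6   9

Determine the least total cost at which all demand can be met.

435

One minimum-cost allocation:
  R1–D1: 10 × 1 = 10
  R1–D2: 30 × 1 = 30
  R1–D3: 10 × 6 = 60
  R1–D4: 5 × 1 = 5
  R2–D3: 55 × 6 = 330
Total = 10 + 30 + 60 + 5 + 330 = 435.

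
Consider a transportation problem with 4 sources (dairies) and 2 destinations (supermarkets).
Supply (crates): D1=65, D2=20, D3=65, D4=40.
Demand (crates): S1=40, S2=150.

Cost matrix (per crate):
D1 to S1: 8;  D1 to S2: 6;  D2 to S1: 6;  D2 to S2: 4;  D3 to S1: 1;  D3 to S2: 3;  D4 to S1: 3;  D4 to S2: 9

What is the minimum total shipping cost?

An optimal shipping plan:
  D1–S2: 65 × 6 = 390
  D2–S2: 20 × 4 = 80
  D3–S2: 65 × 3 = 195
  D4–S1: 40 × 3 = 120
Total = 390 + 80 + 195 + 120 = 785.

785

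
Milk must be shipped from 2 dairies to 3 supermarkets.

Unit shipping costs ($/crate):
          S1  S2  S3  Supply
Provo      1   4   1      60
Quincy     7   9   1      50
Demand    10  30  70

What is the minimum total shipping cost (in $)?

One minimum-cost allocation:
  Provo→S1: 10 × $1 = $10
  Provo→S2: 30 × $4 = $120
  Provo→S3: 20 × $1 = $20
  Quincy→S3: 50 × $1 = $50
Total = 10 + 120 + 20 + 50 = $200.
(Supply check: Provo ships 60; Quincy ships 50.)

200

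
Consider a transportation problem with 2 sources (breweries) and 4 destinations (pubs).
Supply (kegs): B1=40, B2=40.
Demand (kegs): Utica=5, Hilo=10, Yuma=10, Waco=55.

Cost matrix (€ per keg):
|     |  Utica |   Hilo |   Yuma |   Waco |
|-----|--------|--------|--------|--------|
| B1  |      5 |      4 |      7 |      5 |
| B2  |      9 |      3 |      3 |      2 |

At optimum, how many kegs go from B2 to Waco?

30

Optimal shipments:
  B1→Utica: 5 kegs
  B1→Hilo: 10 kegs
  B1→Waco: 25 kegs
  B2→Yuma: 10 kegs
  B2→Waco: 30 kegs
Total cost = €280.
So B2→Waco carries 30 kegs.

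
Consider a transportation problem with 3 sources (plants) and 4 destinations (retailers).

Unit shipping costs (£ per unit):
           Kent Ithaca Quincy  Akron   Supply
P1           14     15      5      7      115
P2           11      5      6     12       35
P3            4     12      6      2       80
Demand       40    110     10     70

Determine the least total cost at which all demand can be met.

One minimum-cost allocation:
  P1–Ithaca: 75 × £15 = £1125
  P1–Quincy: 10 × £5 = £50
  P1–Akron: 30 × £7 = £210
  P2–Ithaca: 35 × £5 = £175
  P3–Kent: 40 × £4 = £160
  P3–Akron: 40 × £2 = £80
Total = 1125 + 50 + 210 + 175 + 160 + 80 = £1800.

1800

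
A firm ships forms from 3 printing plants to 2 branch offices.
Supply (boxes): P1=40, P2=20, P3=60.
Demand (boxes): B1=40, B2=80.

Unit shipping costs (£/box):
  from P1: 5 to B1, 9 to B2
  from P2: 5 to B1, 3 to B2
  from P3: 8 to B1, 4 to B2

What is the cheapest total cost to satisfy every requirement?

500

A cheapest plan:
  P1–B1: 40 × £5 = £200
  P2–B2: 20 × £3 = £60
  P3–B2: 60 × £4 = £240
Total = 200 + 60 + 240 = £500.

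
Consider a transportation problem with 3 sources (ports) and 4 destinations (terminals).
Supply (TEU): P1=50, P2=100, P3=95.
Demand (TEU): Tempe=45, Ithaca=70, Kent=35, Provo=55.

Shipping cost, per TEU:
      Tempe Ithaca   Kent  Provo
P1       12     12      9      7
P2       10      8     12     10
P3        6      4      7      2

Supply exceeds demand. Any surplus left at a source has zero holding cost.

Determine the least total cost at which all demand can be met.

One minimum-cost allocation:
  P1–Kent: 35 × 9 = 315
  P2–Tempe: 45 × 10 = 450
  P2–Ithaca: 30 × 8 = 240
  P3–Ithaca: 40 × 4 = 160
  P3–Provo: 55 × 2 = 110
Total = 315 + 450 + 240 + 160 + 110 = 1275.

1275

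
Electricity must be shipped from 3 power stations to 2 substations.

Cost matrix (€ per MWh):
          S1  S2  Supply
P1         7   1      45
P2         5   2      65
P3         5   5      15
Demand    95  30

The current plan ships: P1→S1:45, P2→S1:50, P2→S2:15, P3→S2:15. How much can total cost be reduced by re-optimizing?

135

Current plan cost = 45·7 + 50·5 + 15·2 + 15·5 = €670.
Optimal plan:
  P1 to S1: 15 × €7 = €105
  P1 to S2: 30 × €1 = €30
  P2 to S1: 65 × €5 = €325
  P3 to S1: 15 × €5 = €75
Optimal cost = €535.
Saving = 670 − 535 = €135.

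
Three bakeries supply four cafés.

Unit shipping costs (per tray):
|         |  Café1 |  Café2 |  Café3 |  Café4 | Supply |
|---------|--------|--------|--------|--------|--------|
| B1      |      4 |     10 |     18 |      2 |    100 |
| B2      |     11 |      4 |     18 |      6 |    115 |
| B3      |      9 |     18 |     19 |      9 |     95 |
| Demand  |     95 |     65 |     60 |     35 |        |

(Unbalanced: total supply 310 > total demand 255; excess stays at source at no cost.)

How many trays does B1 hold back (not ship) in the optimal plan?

Minimum-cost shipments:
  B1 to Café1: 95 × 4 = 380
  B1 to Café4: 5 × 2 = 10
  B2 to Café2: 65 × 4 = 260
  B2 to Café3: 20 × 18 = 360
  B2 to Café4: 30 × 6 = 180
  B3 to Café3: 40 × 19 = 760
Total cost = 1950.
B1 ships 100 of its 100, leaving 0.

0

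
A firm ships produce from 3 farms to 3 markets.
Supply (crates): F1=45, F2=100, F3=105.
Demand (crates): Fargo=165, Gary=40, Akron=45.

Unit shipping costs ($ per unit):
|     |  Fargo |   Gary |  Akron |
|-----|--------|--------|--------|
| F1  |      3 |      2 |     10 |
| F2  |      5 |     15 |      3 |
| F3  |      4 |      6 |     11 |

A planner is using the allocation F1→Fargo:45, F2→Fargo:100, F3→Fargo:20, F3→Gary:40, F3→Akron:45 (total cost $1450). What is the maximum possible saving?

525

Current plan cost = 45·3 + 100·5 + 20·4 + 40·6 + 45·11 = $1450.
Optimal plan:
  F1 to Fargo: 5 crates
  F1 to Gary: 40 crates
  F2 to Fargo: 55 crates
  F2 to Akron: 45 crates
  F3 to Fargo: 105 crates
Optimal cost = $925.
Saving = 1450 − 925 = $525.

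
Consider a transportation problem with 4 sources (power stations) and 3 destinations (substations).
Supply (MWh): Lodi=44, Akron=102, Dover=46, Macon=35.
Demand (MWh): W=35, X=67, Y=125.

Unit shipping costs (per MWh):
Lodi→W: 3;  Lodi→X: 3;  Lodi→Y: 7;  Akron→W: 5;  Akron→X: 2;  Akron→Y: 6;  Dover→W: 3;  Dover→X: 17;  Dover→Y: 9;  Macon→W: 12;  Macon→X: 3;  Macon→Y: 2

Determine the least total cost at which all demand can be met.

926

A cheapest plan:
  Lodi to X: 44 × 3 = 132
  Akron to X: 23 × 2 = 46
  Akron to Y: 79 × 6 = 474
  Dover to W: 35 × 3 = 105
  Dover to Y: 11 × 9 = 99
  Macon to Y: 35 × 2 = 70
Total = 132 + 46 + 474 + 105 + 99 + 70 = 926.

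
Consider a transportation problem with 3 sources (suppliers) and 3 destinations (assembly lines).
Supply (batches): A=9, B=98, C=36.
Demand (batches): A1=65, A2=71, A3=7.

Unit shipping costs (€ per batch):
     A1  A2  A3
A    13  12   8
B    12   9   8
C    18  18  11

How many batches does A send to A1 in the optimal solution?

9

Solving gives:
  A->A1: 9 batches
  B->A1: 27 batches
  B->A2: 71 batches
  C->A1: 29 batches
  C->A3: 7 batches
Total cost = €1679.
So A→A1 carries 9 batches.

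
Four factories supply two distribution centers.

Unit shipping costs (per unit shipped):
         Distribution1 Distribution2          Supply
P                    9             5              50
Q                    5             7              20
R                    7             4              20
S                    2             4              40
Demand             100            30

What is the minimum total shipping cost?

Optimal allocation:
  P to Distribution1: 20 × 9 = 180
  P to Distribution2: 30 × 5 = 150
  Q to Distribution1: 20 × 5 = 100
  R to Distribution1: 20 × 7 = 140
  S to Distribution1: 40 × 2 = 80
Total = 180 + 150 + 100 + 140 + 80 = 650.
(Supply check: P ships 50; Q ships 20; R ships 20; S ships 40.)

650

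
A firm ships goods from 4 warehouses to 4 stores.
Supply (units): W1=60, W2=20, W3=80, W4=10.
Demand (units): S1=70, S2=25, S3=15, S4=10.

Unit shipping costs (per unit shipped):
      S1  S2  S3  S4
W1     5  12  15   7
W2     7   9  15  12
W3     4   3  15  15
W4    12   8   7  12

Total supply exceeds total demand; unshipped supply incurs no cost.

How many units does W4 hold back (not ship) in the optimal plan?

An optimal plan:
  W1–S1: 15 × 5 = 75
  W1–S4: 10 × 7 = 70
  W2–S3: 5 × 15 = 75
  W3–S1: 55 × 4 = 220
  W3–S2: 25 × 3 = 75
  W4–S3: 10 × 7 = 70
Total cost = 585.
W4 ships 10 of its 10, leaving 0.

0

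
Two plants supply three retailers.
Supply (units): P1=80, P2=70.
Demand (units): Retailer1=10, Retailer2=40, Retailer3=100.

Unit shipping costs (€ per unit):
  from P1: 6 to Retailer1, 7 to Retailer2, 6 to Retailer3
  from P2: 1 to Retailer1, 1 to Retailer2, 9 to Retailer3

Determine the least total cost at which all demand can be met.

An optimal shipping plan:
  P1->Retailer3: 80 × €6 = €480
  P2->Retailer1: 10 × €1 = €10
  P2->Retailer2: 40 × €1 = €40
  P2->Retailer3: 20 × €9 = €180
Total = 480 + 10 + 40 + 180 = €710.

710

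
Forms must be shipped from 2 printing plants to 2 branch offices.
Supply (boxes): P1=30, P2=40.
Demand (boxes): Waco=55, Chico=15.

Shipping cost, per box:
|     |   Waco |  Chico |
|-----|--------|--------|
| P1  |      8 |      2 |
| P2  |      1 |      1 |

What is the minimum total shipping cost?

A cheapest plan:
  P1→Waco: 15 boxes
  P1→Chico: 15 boxes
  P2→Waco: 40 boxes
Total cost = 190.

190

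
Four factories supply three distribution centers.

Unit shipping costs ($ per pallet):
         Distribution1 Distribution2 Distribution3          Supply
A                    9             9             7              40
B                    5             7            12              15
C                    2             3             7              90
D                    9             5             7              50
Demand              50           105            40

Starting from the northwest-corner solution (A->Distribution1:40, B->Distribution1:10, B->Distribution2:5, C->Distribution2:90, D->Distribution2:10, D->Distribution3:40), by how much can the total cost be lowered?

205

Current plan cost = 40·9 + 10·5 + 5·7 + 90·3 + 10·5 + 40·7 = $1045.
Optimal plan:
  A to Distribution3: 40 × $7 = $280
  B to Distribution1: 15 × $5 = $75
  C to Distribution1: 35 × $2 = $70
  C to Distribution2: 55 × $3 = $165
  D to Distribution2: 50 × $5 = $250
Optimal cost = $840.
Saving = 1045 − 840 = $205.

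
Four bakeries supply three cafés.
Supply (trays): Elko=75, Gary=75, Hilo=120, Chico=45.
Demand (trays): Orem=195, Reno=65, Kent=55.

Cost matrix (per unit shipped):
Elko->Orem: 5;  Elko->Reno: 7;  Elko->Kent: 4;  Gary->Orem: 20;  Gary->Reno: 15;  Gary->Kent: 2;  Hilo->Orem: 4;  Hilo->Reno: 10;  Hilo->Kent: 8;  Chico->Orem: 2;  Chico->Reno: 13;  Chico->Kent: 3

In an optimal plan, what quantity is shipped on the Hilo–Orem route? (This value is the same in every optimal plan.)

Optimal shipments:
  Elko->Orem: 30 × 5 = 150
  Elko->Reno: 45 × 7 = 315
  Gary->Reno: 20 × 15 = 300
  Gary->Kent: 55 × 2 = 110
  Hilo->Orem: 120 × 4 = 480
  Chico->Orem: 45 × 2 = 90
Total cost = 1445.
So Hilo→Orem carries 120 trays.

120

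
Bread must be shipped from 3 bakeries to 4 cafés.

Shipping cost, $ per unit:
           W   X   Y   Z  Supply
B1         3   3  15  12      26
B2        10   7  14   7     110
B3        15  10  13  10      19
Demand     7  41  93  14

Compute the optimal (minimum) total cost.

1613

Optimal allocation:
  B1 to W: 7 × $3 = $21
  B1 to X: 19 × $3 = $57
  B2 to X: 22 × $7 = $154
  B2 to Y: 74 × $14 = $1036
  B2 to Z: 14 × $7 = $98
  B3 to Y: 19 × $13 = $247
Total = 21 + 57 + 154 + 1036 + 98 + 247 = $1613.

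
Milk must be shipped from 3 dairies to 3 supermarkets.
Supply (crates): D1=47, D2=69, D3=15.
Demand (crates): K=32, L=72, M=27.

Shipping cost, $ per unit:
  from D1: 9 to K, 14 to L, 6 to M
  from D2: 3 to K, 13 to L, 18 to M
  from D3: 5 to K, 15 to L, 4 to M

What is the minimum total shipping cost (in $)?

A cheapest plan:
  D1->L: 35 × $14 = $490
  D1->M: 12 × $6 = $72
  D2->K: 32 × $3 = $96
  D2->L: 37 × $13 = $481
  D3->M: 15 × $4 = $60
Total = 490 + 72 + 96 + 481 + 60 = $1199.
(Supply check: D1 ships 47; D2 ships 69; D3 ships 15.)

1199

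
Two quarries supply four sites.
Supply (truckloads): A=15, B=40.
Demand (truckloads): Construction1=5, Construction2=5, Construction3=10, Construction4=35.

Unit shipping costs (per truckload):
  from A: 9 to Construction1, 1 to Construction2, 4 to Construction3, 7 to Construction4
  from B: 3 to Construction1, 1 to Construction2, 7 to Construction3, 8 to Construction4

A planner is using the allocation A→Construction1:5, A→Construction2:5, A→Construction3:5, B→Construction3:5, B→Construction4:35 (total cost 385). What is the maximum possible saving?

50

Current plan cost = 5·9 + 5·1 + 5·4 + 5·7 + 35·8 = 385.
Optimal plan:
  A to Construction3: 10 × 4 = 40
  A to Construction4: 5 × 7 = 35
  B to Construction1: 5 × 3 = 15
  B to Construction2: 5 × 1 = 5
  B to Construction4: 30 × 8 = 240
Optimal cost = 335.
Saving = 385 − 335 = 50.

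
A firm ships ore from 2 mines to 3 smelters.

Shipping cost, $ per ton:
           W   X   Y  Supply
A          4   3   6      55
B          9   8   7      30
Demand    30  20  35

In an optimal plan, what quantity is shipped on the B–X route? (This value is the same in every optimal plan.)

0

The minimum-cost plan:
  A->W: 30 × $4 = $120
  A->X: 20 × $3 = $60
  A->Y: 5 × $6 = $30
  B->Y: 30 × $7 = $210
Total cost = $420.
The route B→X is not used.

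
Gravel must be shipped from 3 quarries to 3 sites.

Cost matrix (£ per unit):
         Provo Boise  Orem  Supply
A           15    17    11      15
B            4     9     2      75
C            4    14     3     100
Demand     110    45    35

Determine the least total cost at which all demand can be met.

Optimal allocation:
  A->Boise: 15 × £17 = £255
  B->Provo: 10 × £4 = £40
  B->Boise: 30 × £9 = £270
  B->Orem: 35 × £2 = £70
  C->Provo: 100 × £4 = £400
Total = 255 + 40 + 270 + 70 + 400 = £1035.

1035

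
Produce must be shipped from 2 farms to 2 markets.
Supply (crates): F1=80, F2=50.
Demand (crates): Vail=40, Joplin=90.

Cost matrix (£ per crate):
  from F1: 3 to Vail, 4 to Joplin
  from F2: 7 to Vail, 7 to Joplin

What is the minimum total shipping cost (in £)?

630

A cheapest plan:
  F1 to Vail: 40 × £3 = £120
  F1 to Joplin: 40 × £4 = £160
  F2 to Joplin: 50 × £7 = £350
Total = 120 + 160 + 350 = £630.
(Supply check: F1 ships 80; F2 ships 50.)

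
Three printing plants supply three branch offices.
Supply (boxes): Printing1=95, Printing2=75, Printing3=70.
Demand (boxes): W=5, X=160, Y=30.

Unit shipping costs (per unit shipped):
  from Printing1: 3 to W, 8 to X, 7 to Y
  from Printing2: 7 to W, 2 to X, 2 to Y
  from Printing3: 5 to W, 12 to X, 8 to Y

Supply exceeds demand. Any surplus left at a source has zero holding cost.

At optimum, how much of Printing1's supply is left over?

An optimal plan:
  Printing1→W: 5 boxes
  Printing1→X: 85 boxes
  Printing1→Y: 5 boxes
  Printing2→X: 75 boxes
  Printing3→Y: 25 boxes
Total cost = 1080.
Printing1 ships 95 of its 95, leaving 0.

0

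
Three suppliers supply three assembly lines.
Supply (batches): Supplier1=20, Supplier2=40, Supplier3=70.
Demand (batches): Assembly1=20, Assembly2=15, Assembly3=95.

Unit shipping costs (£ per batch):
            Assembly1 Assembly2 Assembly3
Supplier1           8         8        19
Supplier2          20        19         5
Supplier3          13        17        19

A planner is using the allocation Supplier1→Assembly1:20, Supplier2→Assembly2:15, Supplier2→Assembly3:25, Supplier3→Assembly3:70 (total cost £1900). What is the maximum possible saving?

Current plan cost = 20·8 + 15·19 + 25·5 + 70·19 = £1900.
Optimal plan:
  Supplier1→Assembly1: 5 batches
  Supplier1→Assembly2: 15 batches
  Supplier2→Assembly3: 40 batches
  Supplier3→Assembly1: 15 batches
  Supplier3→Assembly3: 55 batches
Optimal cost = £1600.
Saving = 1900 − 1600 = £300.

300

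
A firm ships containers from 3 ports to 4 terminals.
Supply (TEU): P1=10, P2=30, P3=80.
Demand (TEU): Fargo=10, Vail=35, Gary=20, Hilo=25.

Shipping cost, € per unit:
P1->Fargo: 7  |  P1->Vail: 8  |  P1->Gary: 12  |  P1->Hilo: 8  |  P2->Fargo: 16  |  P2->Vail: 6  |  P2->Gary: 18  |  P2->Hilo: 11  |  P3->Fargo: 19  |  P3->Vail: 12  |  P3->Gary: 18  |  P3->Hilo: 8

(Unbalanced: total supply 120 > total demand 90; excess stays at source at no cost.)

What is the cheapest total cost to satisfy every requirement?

870

Optimal allocation:
  P1–Fargo: 10 × €7 = €70
  P2–Vail: 30 × €6 = €180
  P3–Vail: 5 × €12 = €60
  P3–Gary: 20 × €18 = €360
  P3–Hilo: 25 × €8 = €200
Total = 70 + 180 + 60 + 360 + 200 = €870.
(Supply check: P1 ships 10; P2 ships 30; P3 ships 50.)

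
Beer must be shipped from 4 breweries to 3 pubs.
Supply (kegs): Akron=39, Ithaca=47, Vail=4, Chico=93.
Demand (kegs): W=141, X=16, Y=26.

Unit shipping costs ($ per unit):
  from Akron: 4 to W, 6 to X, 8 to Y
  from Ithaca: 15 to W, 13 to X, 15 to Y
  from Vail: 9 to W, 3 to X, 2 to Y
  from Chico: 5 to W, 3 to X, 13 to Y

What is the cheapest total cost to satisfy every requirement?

1302

An optimal shipping plan:
  Akron->W: 39 × $4 = $156
  Ithaca->W: 9 × $15 = $135
  Ithaca->X: 16 × $13 = $208
  Ithaca->Y: 22 × $15 = $330
  Vail->Y: 4 × $2 = $8
  Chico->W: 93 × $5 = $465
Total = 156 + 135 + 208 + 330 + 8 + 465 = $1302.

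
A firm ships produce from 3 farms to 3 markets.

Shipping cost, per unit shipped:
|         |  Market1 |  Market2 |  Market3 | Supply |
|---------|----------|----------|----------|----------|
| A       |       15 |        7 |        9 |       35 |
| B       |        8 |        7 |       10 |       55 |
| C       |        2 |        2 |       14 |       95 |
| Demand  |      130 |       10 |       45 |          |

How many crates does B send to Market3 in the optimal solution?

Optimal shipments:
  A–Market3: 35 × 9 = 315
  B–Market1: 35 × 8 = 280
  B–Market2: 10 × 7 = 70
  B–Market3: 10 × 10 = 100
  C–Market1: 95 × 2 = 190
Total cost = 955.
So B→Market3 carries 10 crates.

10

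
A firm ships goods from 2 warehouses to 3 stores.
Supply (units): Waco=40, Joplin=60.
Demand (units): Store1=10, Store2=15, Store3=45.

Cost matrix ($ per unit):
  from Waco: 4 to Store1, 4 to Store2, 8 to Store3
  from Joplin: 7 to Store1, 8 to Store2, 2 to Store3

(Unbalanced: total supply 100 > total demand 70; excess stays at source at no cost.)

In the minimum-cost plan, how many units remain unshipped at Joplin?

15

Minimum-cost shipments:
  Waco->Store1: 10 × $4 = $40
  Waco->Store2: 15 × $4 = $60
  Joplin->Store3: 45 × $2 = $90
Total cost = $190.
Joplin ships 45 of its 60, leaving 15.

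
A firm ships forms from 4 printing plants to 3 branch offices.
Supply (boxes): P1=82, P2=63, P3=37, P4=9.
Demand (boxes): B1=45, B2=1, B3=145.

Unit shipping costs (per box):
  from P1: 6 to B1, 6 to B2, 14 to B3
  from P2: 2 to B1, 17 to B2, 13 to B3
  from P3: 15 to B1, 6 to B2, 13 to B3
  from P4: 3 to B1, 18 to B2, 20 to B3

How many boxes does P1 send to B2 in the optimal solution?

Optimal shipments:
  P1→B2: 1 × 6 = 6
  P1→B3: 81 × 14 = 1134
  P2→B1: 36 × 2 = 72
  P2→B3: 27 × 13 = 351
  P3→B3: 37 × 13 = 481
  P4→B1: 9 × 3 = 27
Total cost = 2071.
So P1→B2 carries 1 boxes.

1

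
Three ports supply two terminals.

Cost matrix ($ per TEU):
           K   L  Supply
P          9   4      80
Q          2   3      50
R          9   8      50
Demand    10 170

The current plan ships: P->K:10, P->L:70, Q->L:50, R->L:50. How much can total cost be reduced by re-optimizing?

60

Current plan cost = 10·9 + 70·4 + 50·3 + 50·8 = $920.
Optimal plan:
  P→L: 80 TEU
  Q→K: 10 TEU
  Q→L: 40 TEU
  R→L: 50 TEU
Optimal cost = $860.
Saving = 920 − 860 = $60.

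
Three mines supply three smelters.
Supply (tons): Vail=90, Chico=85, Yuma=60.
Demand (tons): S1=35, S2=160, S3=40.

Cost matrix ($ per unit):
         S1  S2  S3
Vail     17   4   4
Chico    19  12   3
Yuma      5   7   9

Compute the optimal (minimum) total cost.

1370

An optimal shipping plan:
  Vail→S2: 90 tons
  Chico→S2: 45 tons
  Chico→S3: 40 tons
  Yuma→S1: 35 tons
  Yuma→S2: 25 tons
Total cost = $1370.
(Supply check: Vail ships 90; Chico ships 85; Yuma ships 60.)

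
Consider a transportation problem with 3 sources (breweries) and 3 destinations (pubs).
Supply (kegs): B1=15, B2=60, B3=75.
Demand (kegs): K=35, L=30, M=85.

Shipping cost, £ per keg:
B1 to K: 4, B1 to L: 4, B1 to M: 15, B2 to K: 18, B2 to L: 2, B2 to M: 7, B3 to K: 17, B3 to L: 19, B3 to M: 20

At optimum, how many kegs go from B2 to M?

30

Optimal shipments:
  B1→K: 15 × £4 = £60
  B2→L: 30 × £2 = £60
  B2→M: 30 × £7 = £210
  B3→K: 20 × £17 = £340
  B3→M: 55 × £20 = £1100
Total cost = £1770.
So B2→M carries 30 kegs.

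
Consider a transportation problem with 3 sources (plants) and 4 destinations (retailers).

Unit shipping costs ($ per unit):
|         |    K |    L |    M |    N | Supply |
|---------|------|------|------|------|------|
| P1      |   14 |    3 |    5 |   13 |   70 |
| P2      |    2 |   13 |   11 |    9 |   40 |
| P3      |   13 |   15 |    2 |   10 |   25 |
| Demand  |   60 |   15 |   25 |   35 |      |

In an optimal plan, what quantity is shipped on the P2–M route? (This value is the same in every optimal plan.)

Optimal shipments:
  P1 to K: 20 × $14 = $280
  P1 to L: 15 × $3 = $45
  P1 to N: 35 × $13 = $455
  P2 to K: 40 × $2 = $80
  P3 to M: 25 × $2 = $50
Total cost = $910.
The route P2→M is not used.

0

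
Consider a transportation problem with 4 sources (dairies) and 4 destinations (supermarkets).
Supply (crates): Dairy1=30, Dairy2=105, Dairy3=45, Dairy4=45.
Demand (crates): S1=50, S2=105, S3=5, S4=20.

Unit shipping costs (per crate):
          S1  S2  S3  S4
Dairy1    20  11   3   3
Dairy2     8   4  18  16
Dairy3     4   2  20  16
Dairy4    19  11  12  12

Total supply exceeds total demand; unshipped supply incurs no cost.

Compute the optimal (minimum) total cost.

750

An optimal shipping plan:
  Dairy1->S2: 5 × 11 = 55
  Dairy1->S3: 5 × 3 = 15
  Dairy1->S4: 20 × 3 = 60
  Dairy2->S1: 5 × 8 = 40
  Dairy2->S2: 100 × 4 = 400
  Dairy3->S1: 45 × 4 = 180
Total = 55 + 15 + 60 + 40 + 400 + 180 = 750.
(Supply check: Dairy1 ships 30; Dairy2 ships 105; Dairy3 ships 45; Dairy4 ships 0.)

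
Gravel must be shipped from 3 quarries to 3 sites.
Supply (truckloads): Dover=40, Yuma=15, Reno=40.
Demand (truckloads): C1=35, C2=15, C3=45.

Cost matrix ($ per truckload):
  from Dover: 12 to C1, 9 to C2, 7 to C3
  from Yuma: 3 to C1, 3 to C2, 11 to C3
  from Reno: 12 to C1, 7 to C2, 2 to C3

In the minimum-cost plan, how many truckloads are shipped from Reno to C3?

Solving gives:
  Dover–C1: 20 truckloads
  Dover–C2: 15 truckloads
  Dover–C3: 5 truckloads
  Yuma–C1: 15 truckloads
  Reno–C3: 40 truckloads
Total cost = $535.
So Reno→C3 carries 40 truckloads.

40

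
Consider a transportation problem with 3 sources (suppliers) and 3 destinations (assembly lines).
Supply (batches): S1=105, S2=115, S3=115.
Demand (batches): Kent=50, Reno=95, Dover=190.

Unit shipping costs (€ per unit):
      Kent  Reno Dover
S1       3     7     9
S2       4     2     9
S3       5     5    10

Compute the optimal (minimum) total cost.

A cheapest plan:
  S1 to Kent: 50 × €3 = €150
  S1 to Dover: 55 × €9 = €495
  S2 to Reno: 95 × €2 = €190
  S2 to Dover: 20 × €9 = €180
  S3 to Dover: 115 × €10 = €1150
Total = 150 + 495 + 190 + 180 + 1150 = €2165.

2165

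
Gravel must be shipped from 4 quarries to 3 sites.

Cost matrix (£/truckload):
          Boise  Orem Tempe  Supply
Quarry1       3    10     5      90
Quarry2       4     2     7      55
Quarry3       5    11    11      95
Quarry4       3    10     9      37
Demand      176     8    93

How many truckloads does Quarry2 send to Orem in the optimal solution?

Optimal shipments:
  Quarry1→Tempe: 90 × £5 = £450
  Quarry2→Boise: 44 × £4 = £176
  Quarry2→Orem: 8 × £2 = £16
  Quarry2→Tempe: 3 × £7 = £21
  Quarry3→Boise: 95 × £5 = £475
  Quarry4→Boise: 37 × £3 = £111
Total cost = £1249.
So Quarry2→Orem carries 8 truckloads.

8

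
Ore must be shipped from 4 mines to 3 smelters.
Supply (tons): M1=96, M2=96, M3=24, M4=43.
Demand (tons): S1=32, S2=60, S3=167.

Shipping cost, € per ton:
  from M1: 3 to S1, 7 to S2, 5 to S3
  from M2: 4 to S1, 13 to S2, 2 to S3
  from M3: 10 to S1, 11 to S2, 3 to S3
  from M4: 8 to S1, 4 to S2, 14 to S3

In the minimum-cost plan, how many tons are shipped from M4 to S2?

43

The minimum-cost plan:
  M1→S1: 32 tons
  M1→S2: 17 tons
  M1→S3: 47 tons
  M2→S3: 96 tons
  M3→S3: 24 tons
  M4→S2: 43 tons
Total cost = €886.
So M4→S2 carries 43 tons.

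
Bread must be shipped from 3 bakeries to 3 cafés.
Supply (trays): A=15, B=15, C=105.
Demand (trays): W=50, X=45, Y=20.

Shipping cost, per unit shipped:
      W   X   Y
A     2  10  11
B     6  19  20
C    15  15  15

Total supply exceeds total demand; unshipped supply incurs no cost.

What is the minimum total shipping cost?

1395

A cheapest plan:
  A–W: 15 × 2 = 30
  B–W: 15 × 6 = 90
  C–W: 20 × 15 = 300
  C–X: 45 × 15 = 675
  C–Y: 20 × 15 = 300
Total = 30 + 90 + 300 + 675 + 300 = 1395.
(Supply check: A ships 15; B ships 15; C ships 85.)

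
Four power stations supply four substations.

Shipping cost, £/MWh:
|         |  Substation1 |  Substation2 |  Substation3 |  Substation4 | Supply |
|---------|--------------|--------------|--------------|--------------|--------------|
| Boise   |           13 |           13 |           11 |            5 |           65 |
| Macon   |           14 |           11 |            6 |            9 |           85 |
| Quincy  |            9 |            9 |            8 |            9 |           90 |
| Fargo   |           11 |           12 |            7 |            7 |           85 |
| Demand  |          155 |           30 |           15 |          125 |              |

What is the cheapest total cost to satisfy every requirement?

2770

Optimal allocation:
  Boise–Substation4: 65 × £5 = £325
  Macon–Substation2: 30 × £11 = £330
  Macon–Substation3: 15 × £6 = £90
  Macon–Substation4: 40 × £9 = £360
  Quincy–Substation1: 90 × £9 = £810
  Fargo–Substation1: 65 × £11 = £715
  Fargo–Substation4: 20 × £7 = £140
Total = 325 + 330 + 90 + 360 + 810 + 715 + 140 = £2770.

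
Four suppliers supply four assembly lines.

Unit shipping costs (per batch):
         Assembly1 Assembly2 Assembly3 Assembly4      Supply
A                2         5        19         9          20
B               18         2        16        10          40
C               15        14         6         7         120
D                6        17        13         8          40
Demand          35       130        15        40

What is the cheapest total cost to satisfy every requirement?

1745

A cheapest plan:
  A->Assembly2: 20 × 5 = 100
  B->Assembly2: 40 × 2 = 80
  C->Assembly2: 70 × 14 = 980
  C->Assembly3: 15 × 6 = 90
  C->Assembly4: 35 × 7 = 245
  D->Assembly1: 35 × 6 = 210
  D->Assembly4: 5 × 8 = 40
Total = 100 + 80 + 980 + 90 + 245 + 210 + 40 = 1745.
(Supply check: A ships 20; B ships 40; C ships 120; D ships 40.)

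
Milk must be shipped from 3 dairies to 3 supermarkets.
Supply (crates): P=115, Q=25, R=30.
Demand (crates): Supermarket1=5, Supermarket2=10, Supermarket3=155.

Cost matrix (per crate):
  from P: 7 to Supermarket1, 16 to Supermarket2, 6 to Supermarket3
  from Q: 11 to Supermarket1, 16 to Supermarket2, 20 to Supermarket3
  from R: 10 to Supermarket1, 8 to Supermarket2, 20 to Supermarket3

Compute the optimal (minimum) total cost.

A cheapest plan:
  P–Supermarket3: 115 × 6 = 690
  Q–Supermarket3: 25 × 20 = 500
  R–Supermarket1: 5 × 10 = 50
  R–Supermarket2: 10 × 8 = 80
  R–Supermarket3: 15 × 20 = 300
Total = 690 + 500 + 50 + 80 + 300 = 1620.

1620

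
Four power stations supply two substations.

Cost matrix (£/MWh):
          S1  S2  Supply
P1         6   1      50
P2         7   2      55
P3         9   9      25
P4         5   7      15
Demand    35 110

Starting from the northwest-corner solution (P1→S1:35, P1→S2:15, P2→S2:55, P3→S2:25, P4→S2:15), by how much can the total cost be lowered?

205

Current plan cost = 35·6 + 15·1 + 55·2 + 25·9 + 15·7 = £665.
Optimal plan:
  P1 to S2: 50 MWh
  P2 to S2: 55 MWh
  P3 to S1: 20 MWh
  P3 to S2: 5 MWh
  P4 to S1: 15 MWh
Optimal cost = £460.
Saving = 665 − 460 = £205.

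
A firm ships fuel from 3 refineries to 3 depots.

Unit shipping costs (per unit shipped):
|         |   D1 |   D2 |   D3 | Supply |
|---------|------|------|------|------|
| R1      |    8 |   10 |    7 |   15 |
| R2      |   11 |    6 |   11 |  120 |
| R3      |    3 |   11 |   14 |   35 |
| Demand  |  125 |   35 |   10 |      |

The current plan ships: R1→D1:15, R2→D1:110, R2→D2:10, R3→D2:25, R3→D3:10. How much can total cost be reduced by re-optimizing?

Current plan cost = 15·8 + 110·11 + 10·6 + 25·11 + 10·14 = 1805.
Optimal plan:
  R1–D1: 5 × 8 = 40
  R1–D3: 10 × 7 = 70
  R2–D1: 85 × 11 = 935
  R2–D2: 35 × 6 = 210
  R3–D1: 35 × 3 = 105
Optimal cost = 1360.
Saving = 1805 − 1360 = 445.

445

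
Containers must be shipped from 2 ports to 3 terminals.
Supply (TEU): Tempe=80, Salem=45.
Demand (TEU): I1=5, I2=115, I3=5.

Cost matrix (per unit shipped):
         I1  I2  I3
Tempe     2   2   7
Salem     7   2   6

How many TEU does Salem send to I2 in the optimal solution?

The minimum-cost plan:
  Tempe→I1: 5 × 2 = 10
  Tempe→I2: 75 × 2 = 150
  Salem→I2: 40 × 2 = 80
  Salem→I3: 5 × 6 = 30
Total cost = 270.
So Salem→I2 carries 40 TEU.

40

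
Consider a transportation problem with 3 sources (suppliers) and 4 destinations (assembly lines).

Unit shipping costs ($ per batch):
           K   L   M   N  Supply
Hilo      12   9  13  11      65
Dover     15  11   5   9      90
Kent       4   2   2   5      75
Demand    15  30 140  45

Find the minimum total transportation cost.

One minimum-cost allocation:
  Hilo to L: 20 batches
  Hilo to N: 45 batches
  Dover to M: 90 batches
  Kent to K: 15 batches
  Kent to L: 10 batches
  Kent to M: 50 batches
Total cost = $1305.

1305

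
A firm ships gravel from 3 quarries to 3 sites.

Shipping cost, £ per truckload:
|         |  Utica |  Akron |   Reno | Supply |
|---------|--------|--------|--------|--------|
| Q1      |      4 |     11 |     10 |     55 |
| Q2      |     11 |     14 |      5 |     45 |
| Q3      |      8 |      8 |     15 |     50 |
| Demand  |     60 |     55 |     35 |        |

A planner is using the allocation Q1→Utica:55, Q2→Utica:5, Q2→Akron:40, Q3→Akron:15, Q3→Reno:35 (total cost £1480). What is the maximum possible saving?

Current plan cost = 55·4 + 5·11 + 40·14 + 15·8 + 35·15 = £1480.
Optimal plan:
  Q1 to Utica: 55 × £4 = £220
  Q2 to Utica: 5 × £11 = £55
  Q2 to Akron: 5 × £14 = £70
  Q2 to Reno: 35 × £5 = £175
  Q3 to Akron: 50 × £8 = £400
Optimal cost = £920.
Saving = 1480 − 920 = £560.

560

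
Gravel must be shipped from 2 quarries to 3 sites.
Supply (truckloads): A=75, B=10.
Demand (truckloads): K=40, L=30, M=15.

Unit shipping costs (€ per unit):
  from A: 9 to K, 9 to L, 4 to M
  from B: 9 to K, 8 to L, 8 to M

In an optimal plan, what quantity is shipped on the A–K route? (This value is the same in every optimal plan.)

40

Solving gives:
  A->K: 40 × €9 = €360
  A->L: 20 × €9 = €180
  A->M: 15 × €4 = €60
  B->L: 10 × €8 = €80
Total cost = €680.
So A→K carries 40 truckloads.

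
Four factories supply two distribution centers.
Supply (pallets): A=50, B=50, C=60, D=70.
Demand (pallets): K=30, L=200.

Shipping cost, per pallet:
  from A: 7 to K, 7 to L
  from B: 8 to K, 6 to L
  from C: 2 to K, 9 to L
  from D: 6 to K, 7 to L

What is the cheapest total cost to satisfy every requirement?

1470

One minimum-cost allocation:
  A→L: 50 × 7 = 350
  B→L: 50 × 6 = 300
  C→K: 30 × 2 = 60
  C→L: 30 × 9 = 270
  D→L: 70 × 7 = 490
Total = 350 + 300 + 60 + 270 + 490 = 1470.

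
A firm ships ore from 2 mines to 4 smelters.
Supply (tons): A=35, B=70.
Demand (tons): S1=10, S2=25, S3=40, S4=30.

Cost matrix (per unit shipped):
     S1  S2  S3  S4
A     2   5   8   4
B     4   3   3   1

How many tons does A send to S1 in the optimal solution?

10

Solving gives:
  A–S1: 10 × 2 = 20
  A–S2: 25 × 5 = 125
  B–S3: 40 × 3 = 120
  B–S4: 30 × 1 = 30
Total cost = 295.
So A→S1 carries 10 tons.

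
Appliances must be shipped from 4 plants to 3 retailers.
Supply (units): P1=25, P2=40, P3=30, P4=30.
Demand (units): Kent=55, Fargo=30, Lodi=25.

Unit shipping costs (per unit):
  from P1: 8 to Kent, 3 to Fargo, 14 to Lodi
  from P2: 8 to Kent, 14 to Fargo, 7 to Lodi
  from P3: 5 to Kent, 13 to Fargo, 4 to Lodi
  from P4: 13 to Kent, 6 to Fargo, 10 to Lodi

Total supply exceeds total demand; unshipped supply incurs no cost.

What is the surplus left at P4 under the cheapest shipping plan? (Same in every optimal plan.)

An optimal plan:
  P1->Kent: 10 × 8 = 80
  P1->Fargo: 15 × 3 = 45
  P2->Kent: 40 × 8 = 320
  P3->Kent: 5 × 5 = 25
  P3->Lodi: 25 × 4 = 100
  P4->Fargo: 15 × 6 = 90
Total cost = 660.
P4 ships 15 of its 30, leaving 15.

15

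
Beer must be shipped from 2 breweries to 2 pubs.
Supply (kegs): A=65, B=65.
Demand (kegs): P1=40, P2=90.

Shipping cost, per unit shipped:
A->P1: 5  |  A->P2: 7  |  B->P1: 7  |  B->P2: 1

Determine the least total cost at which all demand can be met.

One minimum-cost allocation:
  A–P1: 40 kegs
  A–P2: 25 kegs
  B–P2: 65 kegs
Total cost = 440.
(Supply check: A ships 65; B ships 65.)

440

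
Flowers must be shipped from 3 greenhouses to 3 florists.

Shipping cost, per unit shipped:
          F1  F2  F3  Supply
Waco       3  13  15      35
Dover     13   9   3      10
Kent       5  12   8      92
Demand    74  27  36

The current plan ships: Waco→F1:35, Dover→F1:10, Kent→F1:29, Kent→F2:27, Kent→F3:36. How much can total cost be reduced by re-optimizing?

Current plan cost = 35·3 + 10·13 + 29·5 + 27·12 + 36·8 = 992.
Optimal plan:
  Waco→F1: 35 bunches
  Dover→F3: 10 bunches
  Kent→F1: 39 bunches
  Kent→F2: 27 bunches
  Kent→F3: 26 bunches
Optimal cost = 862.
Saving = 992 − 862 = 130.

130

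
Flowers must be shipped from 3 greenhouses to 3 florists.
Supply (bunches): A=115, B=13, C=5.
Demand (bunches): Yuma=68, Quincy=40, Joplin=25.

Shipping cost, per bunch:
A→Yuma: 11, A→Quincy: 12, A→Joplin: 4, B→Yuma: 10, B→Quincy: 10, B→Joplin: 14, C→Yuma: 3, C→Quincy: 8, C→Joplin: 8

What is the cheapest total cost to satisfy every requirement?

1262

Optimal allocation:
  A→Yuma: 63 × 11 = 693
  A→Quincy: 27 × 12 = 324
  A→Joplin: 25 × 4 = 100
  B→Quincy: 13 × 10 = 130
  C→Yuma: 5 × 3 = 15
Total = 693 + 324 + 100 + 130 + 15 = 1262.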